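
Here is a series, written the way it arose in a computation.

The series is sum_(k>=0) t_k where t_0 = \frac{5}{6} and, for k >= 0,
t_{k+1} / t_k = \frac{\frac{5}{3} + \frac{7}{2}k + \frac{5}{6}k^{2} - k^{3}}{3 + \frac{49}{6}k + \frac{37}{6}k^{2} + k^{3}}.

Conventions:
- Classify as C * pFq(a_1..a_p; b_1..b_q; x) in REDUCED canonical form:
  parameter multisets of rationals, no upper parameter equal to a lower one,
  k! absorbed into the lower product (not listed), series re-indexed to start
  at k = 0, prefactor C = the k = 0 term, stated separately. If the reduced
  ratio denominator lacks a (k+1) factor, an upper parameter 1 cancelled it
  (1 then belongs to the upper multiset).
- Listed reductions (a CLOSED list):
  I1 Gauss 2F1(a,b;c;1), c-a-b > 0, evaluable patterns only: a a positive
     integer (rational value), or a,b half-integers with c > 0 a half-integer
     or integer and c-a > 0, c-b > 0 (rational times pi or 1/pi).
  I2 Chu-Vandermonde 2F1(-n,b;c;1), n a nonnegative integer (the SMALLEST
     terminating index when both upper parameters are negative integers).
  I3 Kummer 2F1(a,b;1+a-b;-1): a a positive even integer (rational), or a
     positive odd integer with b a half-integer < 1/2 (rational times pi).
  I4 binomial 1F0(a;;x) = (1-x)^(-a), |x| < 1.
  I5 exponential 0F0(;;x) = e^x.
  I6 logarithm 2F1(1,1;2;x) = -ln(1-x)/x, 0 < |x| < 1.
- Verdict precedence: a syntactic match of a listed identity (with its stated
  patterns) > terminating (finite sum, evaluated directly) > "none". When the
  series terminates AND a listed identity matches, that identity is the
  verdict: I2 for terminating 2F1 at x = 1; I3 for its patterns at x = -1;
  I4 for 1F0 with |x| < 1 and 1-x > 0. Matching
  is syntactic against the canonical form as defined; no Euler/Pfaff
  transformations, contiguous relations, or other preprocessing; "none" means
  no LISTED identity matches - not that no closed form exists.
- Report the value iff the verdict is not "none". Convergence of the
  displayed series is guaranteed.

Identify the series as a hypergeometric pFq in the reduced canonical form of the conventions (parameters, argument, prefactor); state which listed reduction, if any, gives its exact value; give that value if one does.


First insight: with t_0 = \frac{5}{6}, factor the ratio over Q (C = 5/6, x = -1): negated roots = parameters.
Ratio: r(k) = -1 * (k-\frac{5}{2}) (k+1) / [(k+\frac{9}{2}) (k+1)] - rational in k, leading ratio -1; with t_0 = \frac{5}{6}, classification follows.

This is \frac{5}{6} * 2F1(-\frac{5}{2}, 1; \frac{9}{2}; -1) in reduced canonical form. Verdict: the Kummer evaluation I3 applies (x = -1; c = \frac{9}{2} equals 1+a-b for upper {-\frac{5}{2}, 1}: listed pattern). Sum: \frac{175}{384} \cdot \pi.


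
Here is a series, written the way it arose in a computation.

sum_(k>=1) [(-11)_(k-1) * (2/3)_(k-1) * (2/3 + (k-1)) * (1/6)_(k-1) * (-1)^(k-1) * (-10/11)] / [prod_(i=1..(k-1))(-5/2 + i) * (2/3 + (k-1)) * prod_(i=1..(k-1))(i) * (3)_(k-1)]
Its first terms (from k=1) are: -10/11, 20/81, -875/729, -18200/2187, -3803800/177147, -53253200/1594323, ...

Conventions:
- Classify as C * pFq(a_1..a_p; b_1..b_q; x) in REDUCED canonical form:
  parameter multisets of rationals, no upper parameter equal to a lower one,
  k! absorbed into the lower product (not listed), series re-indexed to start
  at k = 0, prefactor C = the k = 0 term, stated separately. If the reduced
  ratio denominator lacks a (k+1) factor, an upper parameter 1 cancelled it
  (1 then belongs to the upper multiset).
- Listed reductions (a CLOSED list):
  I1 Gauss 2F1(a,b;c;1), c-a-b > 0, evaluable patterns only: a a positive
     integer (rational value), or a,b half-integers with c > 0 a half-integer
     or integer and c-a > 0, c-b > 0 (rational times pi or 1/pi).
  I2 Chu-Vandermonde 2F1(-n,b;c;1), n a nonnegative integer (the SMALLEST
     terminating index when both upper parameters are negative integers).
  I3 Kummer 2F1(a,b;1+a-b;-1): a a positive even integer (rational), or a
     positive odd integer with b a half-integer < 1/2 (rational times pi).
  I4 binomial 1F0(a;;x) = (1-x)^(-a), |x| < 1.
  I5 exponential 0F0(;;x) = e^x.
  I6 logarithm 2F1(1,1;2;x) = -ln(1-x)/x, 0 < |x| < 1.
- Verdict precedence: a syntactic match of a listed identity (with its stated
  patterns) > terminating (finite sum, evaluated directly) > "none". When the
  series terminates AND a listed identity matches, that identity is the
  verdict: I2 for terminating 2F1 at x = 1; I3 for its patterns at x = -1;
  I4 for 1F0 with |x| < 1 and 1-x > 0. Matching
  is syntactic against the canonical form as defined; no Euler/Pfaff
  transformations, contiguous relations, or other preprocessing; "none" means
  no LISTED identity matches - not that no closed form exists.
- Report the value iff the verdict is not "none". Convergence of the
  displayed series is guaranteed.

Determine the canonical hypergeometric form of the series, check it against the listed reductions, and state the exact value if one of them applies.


This is -10/11 * 3F2(-11, 1/6, 2/3; -3/2, 3; -1) in reduced canonical form. Verdict: terminating - upper parameter -11 makes this a finite sum (last index 11), evaluated exactly. Hence: -2915336827995728390/20383222077370251.

Key step: t_0 being -10/11, the product of the first k integers (C = -10/11, x = -1) is k!.
Adjacent-term ratio: r(k) = (-1) * (k-11) (k+1/6) (k+2/3) / [(k-3/2) (k+3) (k+1)] - rational in k. x = (-1); t_0 = -10/11; negate the roots.


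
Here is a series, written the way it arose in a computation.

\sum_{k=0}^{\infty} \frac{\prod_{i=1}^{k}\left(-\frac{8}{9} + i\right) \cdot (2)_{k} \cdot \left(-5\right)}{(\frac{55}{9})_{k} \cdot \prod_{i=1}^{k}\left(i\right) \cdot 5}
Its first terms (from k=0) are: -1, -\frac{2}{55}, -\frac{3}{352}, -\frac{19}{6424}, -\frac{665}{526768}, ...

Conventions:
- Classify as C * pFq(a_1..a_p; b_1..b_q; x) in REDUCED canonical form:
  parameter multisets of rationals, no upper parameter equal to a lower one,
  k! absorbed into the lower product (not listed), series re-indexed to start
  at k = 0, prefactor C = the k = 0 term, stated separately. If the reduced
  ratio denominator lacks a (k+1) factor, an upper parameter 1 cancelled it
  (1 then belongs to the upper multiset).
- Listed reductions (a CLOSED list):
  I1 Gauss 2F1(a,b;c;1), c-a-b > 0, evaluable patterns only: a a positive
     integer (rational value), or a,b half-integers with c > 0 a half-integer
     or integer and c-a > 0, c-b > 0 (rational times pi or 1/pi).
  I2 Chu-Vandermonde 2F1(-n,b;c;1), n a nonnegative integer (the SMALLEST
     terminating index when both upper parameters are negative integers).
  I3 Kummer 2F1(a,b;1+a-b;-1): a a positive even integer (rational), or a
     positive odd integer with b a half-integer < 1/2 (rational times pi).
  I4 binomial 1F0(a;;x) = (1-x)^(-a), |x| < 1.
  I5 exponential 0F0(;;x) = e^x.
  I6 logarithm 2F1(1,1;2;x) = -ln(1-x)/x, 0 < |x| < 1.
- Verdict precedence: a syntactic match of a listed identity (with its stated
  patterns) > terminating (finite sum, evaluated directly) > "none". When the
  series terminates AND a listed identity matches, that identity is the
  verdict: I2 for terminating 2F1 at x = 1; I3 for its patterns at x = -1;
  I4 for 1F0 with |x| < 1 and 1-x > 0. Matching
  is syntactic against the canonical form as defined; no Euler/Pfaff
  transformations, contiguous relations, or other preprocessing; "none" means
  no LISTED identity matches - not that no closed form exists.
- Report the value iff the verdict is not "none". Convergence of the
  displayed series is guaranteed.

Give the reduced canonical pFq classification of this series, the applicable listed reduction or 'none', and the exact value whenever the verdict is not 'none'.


The tell: from the first term -1: the constant factors (C = -1, x = 1) combine into one prefactor.
Ratio: r(k) = 1 * (k+\frac{1}{9}) (k+2) / [(k+\frac{55}{9}) (k+1)] - rational; roots negated = parameters, x = 1, C = -1.

The series (x = 1) is 2F1: upper {\frac{1}{9}, 2}, lower {\frac{55}{9}}, prefactor -1. Verdict: Gauss's theorem (I1) matches (x = 1: the Gamma ratio telescopes since c-a-b = 4 > 0 and a = 2 in Z>0). Value: -\frac{851}{810}.


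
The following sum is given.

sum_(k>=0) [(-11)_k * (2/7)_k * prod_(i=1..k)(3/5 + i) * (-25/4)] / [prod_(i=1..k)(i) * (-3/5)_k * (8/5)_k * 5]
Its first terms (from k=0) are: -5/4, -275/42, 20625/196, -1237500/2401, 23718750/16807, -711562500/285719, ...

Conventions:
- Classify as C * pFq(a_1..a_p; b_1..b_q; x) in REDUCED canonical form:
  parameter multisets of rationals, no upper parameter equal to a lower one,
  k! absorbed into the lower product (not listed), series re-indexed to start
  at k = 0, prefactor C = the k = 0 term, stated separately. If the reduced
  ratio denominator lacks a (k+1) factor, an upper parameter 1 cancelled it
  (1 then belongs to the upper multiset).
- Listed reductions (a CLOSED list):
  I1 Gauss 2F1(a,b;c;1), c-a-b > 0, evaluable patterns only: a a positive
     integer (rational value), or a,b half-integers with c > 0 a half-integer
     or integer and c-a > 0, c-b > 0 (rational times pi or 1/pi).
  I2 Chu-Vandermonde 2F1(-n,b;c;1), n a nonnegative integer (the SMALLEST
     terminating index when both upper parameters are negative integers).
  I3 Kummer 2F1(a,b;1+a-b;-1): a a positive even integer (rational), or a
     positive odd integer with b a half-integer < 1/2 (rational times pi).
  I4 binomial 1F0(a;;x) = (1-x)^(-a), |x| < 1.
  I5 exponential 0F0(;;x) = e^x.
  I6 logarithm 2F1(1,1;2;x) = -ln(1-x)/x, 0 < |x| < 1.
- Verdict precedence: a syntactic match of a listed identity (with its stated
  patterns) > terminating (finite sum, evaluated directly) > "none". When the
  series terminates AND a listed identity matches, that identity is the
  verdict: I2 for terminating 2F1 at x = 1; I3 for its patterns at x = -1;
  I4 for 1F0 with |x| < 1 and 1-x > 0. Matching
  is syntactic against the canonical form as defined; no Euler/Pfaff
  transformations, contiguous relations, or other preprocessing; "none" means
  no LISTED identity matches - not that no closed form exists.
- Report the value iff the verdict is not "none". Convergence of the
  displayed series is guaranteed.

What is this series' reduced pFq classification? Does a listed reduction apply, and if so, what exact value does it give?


With C = -5/4: the canonical form is 2F1(-11, 2/7; -3/5; 1). Verdict: the Chu-Vandermonde identity I2 matches (terminating 2F1 at x = 1 with n = 11, b = 2/7, c = -3/5). Hence: -718907138582035/2786915495346948.

First insight: t_0 being -5/4, the constant factors (prefactor -5/4) combine into one prefactor.
Term ratio: r(k) = 1 * (k-11) (k+2/7) / [(k-3/5) (k+1)] - rational; roots negated = parameters, x = 1, C = -5/4.


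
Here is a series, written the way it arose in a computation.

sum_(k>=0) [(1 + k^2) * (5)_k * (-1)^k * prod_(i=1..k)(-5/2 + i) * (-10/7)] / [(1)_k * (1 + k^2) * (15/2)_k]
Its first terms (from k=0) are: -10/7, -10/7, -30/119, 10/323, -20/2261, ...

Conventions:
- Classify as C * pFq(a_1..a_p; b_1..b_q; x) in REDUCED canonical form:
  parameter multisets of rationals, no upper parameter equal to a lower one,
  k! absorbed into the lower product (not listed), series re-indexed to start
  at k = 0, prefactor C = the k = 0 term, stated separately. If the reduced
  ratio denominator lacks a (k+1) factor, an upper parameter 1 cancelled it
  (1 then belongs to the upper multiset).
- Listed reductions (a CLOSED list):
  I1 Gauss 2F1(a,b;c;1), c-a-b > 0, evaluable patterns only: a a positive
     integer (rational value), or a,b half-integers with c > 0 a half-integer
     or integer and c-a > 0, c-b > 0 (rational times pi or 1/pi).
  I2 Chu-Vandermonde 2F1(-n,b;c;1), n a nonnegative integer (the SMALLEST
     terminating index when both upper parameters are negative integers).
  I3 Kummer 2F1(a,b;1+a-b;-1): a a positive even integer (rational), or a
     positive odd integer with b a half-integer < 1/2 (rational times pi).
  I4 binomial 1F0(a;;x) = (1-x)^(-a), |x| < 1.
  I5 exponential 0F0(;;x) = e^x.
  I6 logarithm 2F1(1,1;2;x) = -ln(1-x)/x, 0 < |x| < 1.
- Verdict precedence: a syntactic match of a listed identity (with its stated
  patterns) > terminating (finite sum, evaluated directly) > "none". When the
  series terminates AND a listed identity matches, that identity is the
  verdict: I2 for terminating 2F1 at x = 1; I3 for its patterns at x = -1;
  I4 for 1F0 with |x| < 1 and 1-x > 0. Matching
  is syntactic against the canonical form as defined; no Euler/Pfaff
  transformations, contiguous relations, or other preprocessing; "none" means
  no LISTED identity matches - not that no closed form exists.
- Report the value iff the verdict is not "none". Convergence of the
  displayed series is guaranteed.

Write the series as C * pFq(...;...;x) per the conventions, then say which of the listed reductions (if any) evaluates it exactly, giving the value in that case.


At argument -1: a 2F1 with upper {-3/2, 5}, lower {15/2}, scaled by C = -10/7. Verdict at x = -1: the Kummer evaluation I3 matches (x = -1; c = 15/2 equals 1+a-b for upper {-3/2, 5}: listed pattern). Exact value: (-32175/32768) * pi.

Structural cue: with t_0 = -10/7, striking the common factor k^2 + 1 reduces the term (prefactor -10/7).
Term ratio: r(k) = (-1) * (k-3/2) (k+5) / [(k+15/2) (k+1)] - rational in k. x = (-1); t_0 = -10/7; negate the roots.


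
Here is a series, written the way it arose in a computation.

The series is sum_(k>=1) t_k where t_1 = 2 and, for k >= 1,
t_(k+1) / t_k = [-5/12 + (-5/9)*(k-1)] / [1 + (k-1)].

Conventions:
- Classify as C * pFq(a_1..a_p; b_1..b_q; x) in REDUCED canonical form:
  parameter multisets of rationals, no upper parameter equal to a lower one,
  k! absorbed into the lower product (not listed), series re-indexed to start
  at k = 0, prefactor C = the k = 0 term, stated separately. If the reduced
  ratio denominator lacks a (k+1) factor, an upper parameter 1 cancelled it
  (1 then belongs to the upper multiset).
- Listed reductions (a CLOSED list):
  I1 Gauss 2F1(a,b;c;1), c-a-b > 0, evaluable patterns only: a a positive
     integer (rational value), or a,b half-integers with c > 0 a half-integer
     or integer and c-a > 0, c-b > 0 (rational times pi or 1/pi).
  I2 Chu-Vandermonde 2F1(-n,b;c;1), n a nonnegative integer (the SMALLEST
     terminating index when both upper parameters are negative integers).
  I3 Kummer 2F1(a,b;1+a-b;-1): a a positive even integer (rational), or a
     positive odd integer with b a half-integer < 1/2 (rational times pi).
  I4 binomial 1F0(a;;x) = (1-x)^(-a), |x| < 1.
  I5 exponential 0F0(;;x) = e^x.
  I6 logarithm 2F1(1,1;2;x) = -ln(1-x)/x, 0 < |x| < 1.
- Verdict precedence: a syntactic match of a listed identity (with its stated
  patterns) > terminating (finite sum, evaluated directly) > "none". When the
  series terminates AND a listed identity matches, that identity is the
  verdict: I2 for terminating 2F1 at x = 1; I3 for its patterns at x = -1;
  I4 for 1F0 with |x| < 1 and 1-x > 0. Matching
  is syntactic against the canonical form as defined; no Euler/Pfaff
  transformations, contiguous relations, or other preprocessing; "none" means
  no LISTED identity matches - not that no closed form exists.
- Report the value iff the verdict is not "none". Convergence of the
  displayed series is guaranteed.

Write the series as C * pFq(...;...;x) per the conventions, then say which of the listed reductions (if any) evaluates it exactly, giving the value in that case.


Reduced: x = -5/9, 1F0, upper = {3/4}, lower = {-}, C = 2. Verdict (x = -5/9): the I4 binomial reduction applies (the 1F0 binomial series: exponent -3/4, x = -5/9). Sum: 2 * (14/9)^(-3/4).

Key step: t_0 being 2, factor the ratio over Q (prefactor 2): negated roots = parameters.
Adjacent-term ratio: r(k) = (-5/9) * (k+3/4) / [(k+1)] - poly over poly, x = (-5/9) from leading terms; C = 2 at k = 0.


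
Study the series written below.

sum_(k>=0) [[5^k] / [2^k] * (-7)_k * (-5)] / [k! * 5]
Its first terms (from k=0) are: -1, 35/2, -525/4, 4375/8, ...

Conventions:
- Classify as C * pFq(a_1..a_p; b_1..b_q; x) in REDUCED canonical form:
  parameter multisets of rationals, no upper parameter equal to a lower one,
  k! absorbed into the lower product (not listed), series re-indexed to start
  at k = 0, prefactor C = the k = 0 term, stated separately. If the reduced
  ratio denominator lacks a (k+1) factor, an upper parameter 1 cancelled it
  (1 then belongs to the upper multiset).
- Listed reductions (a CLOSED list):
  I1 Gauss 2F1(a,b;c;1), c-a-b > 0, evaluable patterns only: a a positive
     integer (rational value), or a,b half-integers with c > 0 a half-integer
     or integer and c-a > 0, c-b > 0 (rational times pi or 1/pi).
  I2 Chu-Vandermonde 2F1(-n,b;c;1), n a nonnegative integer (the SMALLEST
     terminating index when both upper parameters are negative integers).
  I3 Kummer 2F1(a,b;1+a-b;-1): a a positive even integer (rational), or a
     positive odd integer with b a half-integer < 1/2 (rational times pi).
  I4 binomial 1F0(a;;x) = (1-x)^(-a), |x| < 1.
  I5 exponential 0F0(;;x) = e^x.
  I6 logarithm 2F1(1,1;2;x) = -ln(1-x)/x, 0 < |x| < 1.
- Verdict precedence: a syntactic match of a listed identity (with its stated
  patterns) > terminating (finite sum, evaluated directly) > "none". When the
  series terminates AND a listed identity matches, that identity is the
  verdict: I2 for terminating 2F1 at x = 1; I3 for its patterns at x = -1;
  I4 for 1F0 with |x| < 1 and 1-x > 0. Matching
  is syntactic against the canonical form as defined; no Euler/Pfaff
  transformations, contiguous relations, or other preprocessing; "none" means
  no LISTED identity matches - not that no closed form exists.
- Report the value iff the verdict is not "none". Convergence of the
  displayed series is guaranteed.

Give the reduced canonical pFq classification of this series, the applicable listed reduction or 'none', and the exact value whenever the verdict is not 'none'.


First insight: t_0 being -1, the constant factors (prefactor -1) combine into one prefactor.
Ratio: r(k) = (5/2) * (k-7) / [(k+1)] - poly over poly, x = (5/2) from leading terms; C = -1 at k = 0.

Canonical form: C = -1 times 1F0 with upper {-7}, lower {-}, x = 5/2. Verdict: terminating (-7 upstairs). 8 nonzero terms in all; added directly. Exact value: 2187/128.


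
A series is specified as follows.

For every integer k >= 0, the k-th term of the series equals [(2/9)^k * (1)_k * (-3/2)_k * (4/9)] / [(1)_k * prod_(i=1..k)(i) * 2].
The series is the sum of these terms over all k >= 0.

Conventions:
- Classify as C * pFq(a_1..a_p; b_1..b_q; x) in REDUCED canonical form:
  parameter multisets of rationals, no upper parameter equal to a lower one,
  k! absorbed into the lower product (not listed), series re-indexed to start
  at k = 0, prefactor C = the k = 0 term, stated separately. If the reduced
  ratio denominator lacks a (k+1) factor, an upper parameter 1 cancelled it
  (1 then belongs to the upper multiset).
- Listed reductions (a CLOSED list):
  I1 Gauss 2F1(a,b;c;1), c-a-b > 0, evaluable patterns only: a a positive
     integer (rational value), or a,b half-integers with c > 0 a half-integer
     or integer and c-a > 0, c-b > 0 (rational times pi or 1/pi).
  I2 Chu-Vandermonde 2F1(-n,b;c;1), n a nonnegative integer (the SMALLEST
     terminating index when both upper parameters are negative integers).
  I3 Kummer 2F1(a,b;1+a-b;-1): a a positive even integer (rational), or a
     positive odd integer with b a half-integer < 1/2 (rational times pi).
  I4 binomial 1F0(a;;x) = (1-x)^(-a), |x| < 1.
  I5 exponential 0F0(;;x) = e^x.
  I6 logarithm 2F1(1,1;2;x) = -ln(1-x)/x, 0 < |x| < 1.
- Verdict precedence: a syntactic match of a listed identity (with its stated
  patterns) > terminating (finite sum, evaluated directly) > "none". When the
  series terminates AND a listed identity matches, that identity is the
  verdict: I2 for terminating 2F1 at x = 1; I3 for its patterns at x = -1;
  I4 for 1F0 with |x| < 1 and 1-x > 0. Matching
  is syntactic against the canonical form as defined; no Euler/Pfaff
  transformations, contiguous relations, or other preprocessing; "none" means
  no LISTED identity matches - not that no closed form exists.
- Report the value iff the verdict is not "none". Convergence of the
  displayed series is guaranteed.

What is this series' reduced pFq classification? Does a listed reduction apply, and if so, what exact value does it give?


At argument 2/9: a 1F0 with upper {-3/2}, lower {-}, scaled by C = 2/9. Verdict: this is binomial (I4) (the 1F0 binomial series: exponent 3/2, x = 2/9). Its exact value is (2/9) * (7/9)^(3/2).

First insight: t_0 = 2/9 here, and the parameter 1 appears in both the upper and lower lists and cancels.
Ratio: r(k) = (2/9) * (k-3/2) / [(k+1)] - rational; roots negated = parameters, x = (2/9), C = 2/9.


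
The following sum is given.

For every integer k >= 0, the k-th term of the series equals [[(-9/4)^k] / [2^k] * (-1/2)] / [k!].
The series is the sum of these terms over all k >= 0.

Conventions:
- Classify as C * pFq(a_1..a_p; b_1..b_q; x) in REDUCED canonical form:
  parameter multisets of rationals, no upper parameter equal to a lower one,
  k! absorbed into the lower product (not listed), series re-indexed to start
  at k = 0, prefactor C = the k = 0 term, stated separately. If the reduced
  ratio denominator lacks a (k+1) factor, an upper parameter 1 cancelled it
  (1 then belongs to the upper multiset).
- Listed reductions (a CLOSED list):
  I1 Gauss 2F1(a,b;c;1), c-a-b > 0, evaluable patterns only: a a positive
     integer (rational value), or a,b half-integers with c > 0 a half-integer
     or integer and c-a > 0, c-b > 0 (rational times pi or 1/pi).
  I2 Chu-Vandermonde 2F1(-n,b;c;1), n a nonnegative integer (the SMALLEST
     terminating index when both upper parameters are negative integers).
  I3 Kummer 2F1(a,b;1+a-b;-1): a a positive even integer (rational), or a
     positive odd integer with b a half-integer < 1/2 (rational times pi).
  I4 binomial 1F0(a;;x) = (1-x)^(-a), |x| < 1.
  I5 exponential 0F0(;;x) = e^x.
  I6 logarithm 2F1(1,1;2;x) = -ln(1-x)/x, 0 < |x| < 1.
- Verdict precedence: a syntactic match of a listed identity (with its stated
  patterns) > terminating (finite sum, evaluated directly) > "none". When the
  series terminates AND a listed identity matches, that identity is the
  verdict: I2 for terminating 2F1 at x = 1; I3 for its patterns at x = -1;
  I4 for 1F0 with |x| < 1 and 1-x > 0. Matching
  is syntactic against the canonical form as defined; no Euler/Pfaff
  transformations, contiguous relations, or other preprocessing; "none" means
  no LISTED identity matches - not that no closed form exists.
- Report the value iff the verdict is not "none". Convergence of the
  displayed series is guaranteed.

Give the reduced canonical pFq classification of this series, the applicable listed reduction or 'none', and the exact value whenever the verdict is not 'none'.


This is -1/2 * 0F0(-; -; -9/8) in reduced canonical form. Verdict at x = -9/8: the I5 exponential reduction matches (the 0F0 exponential series at x = -9/8). Its exact value is (-1/2) * e^(-9/8).

Key step: with t_0 = -1/2, the two k-th powers (C = -1/2) combine into one argument.
Ratio: r(k) = (-9/8) * 1 / [(k+1)] - rational in k, leading ratio (-9/8); with t_0 = -1/2, classification follows.


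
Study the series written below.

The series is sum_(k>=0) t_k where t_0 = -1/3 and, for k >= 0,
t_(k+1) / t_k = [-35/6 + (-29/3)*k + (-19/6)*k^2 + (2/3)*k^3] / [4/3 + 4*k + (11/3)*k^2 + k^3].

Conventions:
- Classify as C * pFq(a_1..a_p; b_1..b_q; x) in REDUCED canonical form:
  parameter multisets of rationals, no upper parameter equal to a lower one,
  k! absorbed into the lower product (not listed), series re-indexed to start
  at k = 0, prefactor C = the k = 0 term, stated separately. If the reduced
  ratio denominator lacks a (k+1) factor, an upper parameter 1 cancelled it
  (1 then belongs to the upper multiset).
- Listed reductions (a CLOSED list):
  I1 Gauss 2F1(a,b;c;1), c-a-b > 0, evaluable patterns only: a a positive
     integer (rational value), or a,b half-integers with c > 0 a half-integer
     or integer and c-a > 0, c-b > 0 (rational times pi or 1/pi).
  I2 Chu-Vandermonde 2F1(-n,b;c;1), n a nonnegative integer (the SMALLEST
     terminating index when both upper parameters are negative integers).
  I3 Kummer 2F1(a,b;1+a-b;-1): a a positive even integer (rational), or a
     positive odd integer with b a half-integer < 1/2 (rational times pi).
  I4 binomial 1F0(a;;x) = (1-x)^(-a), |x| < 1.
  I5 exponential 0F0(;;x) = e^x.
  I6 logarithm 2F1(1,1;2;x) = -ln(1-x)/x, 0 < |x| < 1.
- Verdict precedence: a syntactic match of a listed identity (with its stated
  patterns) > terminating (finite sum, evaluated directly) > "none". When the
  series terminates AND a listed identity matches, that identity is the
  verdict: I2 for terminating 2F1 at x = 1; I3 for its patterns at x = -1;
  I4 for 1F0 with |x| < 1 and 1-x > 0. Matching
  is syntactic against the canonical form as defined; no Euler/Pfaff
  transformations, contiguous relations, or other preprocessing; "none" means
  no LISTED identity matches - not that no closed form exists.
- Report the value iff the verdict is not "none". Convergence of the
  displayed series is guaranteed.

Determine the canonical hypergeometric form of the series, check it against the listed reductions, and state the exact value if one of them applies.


Reduced: x = 2/3, 3F2, upper = {-7, 1, 5/4}, lower = {2/3, 2}, C = -1/3. Verdict: terminating - upper -7 stops the sum at k = 7; the 8 terms are added exactly. Exact value: 25797/1441792.

Structural cue: t_0 = -1/3 here, and the expanded ratio factors over Q; C = -1/3, roots give parameters.
Consecutive-term ratio: r(k) = (2/3) * (k-7) (k+1) (k+5/4) / [(k+2/3) (k+2) (k+1)] - rational in k. x = (2/3); t_0 = -1/3; negate the roots.


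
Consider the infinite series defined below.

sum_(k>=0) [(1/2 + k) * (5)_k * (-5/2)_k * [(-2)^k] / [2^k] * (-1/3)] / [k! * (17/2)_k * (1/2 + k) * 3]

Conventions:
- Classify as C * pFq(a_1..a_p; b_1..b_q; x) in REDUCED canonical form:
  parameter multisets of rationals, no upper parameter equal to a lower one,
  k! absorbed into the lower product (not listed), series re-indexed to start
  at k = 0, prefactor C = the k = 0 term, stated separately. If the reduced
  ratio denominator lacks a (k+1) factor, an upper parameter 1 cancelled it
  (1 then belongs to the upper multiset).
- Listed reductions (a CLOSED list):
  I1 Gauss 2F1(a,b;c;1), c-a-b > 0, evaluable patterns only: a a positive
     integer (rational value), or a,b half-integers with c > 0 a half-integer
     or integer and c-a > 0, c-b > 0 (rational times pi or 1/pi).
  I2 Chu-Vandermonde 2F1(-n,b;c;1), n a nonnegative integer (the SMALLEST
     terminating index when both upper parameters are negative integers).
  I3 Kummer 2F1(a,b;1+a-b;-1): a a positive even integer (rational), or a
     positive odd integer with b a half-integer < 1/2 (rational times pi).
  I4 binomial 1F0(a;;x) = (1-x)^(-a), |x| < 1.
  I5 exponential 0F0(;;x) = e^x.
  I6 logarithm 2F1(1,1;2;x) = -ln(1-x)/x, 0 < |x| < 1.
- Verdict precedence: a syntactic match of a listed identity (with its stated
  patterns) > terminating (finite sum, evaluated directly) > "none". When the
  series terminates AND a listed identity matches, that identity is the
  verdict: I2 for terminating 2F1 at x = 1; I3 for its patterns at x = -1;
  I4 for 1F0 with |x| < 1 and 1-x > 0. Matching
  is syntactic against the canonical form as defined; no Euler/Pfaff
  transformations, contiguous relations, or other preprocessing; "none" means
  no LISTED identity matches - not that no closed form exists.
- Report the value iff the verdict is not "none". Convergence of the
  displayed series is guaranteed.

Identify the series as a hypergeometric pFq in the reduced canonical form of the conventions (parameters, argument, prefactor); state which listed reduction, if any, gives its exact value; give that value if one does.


The series (x = -1) is 2F1: upper {-5/2, 5}, lower {17/2}, prefactor -1/9. Verdict: the Kummer evaluation I3 applies (x = -1; c = 17/2 equals 1+a-b for upper {-5/2, 5}: listed pattern). Value: (-15015/131072) * pi.

Key observation: from the first term -1/9: the constant factors (C = -1/9, x = -1) combine into one prefactor.
Adjacent-term ratio: r(k) = (-1) * (k-5/2) (k+5) / [(k+17/2) (k+1)] - rational; roots negated = parameters, x = (-1), C = -1/9.


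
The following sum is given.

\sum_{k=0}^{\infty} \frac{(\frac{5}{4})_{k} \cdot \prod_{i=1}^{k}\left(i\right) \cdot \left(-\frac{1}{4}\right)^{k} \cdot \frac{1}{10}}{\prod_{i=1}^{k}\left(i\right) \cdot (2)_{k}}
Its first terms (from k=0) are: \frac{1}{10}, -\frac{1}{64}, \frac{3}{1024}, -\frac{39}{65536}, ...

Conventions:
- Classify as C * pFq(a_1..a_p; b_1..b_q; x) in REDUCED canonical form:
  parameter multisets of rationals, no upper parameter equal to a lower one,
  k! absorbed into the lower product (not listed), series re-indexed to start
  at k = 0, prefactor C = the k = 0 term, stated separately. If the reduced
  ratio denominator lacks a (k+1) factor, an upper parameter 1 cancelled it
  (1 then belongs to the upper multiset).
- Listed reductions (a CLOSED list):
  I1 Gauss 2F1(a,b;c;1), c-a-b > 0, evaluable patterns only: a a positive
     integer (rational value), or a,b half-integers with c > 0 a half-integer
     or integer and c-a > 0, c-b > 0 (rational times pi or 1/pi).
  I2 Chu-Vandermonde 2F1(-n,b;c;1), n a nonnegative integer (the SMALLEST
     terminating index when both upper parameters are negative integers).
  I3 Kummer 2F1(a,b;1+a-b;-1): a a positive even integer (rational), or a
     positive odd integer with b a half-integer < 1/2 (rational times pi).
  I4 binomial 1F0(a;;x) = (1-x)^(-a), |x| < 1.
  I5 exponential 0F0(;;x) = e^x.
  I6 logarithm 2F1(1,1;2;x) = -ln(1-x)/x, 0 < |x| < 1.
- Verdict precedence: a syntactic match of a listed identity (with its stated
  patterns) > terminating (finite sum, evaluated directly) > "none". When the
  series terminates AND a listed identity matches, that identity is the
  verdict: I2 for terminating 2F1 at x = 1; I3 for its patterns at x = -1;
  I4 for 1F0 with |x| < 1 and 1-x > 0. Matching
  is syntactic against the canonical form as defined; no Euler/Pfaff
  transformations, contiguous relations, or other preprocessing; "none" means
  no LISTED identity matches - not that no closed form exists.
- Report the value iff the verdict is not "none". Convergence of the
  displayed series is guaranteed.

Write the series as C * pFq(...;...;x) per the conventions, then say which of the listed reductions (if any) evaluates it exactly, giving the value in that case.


The tell: with t_0 = \frac{1}{10}, the product of the first k integers (C = 1/10, x = -1/4) is k!.
Ratio: r(k) = -\frac{1}{4} * (k+1) (k+\frac{5}{4}) / [(k+2) (k+1)] ; factor over Q: parameters, x = -\frac{1}{4}, and C = \frac{1}{10}.

The series (x = -\frac{1}{4}) is 2F1: upper {1, \frac{5}{4}}, lower {2}, prefactor \frac{1}{10}. Verdict: none here - no I1-I6 shape fits x = -\frac{1}{4} with lower {2}.


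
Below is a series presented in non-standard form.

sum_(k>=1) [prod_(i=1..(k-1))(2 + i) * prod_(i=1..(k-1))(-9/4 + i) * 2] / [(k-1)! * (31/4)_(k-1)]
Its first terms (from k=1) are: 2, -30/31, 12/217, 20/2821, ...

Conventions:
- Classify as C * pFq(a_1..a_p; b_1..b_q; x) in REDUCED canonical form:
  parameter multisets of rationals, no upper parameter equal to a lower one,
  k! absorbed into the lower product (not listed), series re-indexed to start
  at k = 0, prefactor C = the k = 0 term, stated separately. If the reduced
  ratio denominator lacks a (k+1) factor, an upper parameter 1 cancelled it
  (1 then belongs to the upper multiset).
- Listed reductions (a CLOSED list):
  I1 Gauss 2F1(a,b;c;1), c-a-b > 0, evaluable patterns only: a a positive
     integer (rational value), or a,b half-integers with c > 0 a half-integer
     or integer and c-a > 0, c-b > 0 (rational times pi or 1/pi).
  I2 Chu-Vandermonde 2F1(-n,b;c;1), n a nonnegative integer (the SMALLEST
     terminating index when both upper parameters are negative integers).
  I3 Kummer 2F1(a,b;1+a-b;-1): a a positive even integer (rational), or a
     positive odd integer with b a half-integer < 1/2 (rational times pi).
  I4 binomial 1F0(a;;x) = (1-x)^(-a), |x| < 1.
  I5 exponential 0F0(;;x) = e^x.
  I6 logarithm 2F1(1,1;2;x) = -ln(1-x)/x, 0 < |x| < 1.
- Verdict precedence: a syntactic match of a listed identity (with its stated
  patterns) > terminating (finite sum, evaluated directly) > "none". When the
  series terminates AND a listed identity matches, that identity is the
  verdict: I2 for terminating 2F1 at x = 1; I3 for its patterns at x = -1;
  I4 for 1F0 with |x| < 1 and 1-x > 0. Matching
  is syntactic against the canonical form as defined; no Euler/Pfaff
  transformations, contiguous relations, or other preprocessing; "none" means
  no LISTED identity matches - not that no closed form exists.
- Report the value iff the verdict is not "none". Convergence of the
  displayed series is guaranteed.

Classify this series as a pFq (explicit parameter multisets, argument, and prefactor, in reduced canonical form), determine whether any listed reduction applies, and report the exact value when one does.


Prefactor 2, argument 1: 2F1 with upper {-5/4, 3} over lower {31/4}. Verdict: Gauss (I1, integer-parameter pattern) fires (x = 1: the Gamma ratio telescopes since c-a-b = 6 > 0 and a = 3 in Z>0). Hence: 3933/3584.

The tell: with t_0 = 2, the running product (C = 2, x = 1) telescopes to a rising factorial.
Term ratio: r(k) = 1 * (k-5/4) (k+3) / [(k+31/4) (k+1)] - poly over poly, x = 1 from leading terms; C = 2 at k = 0.


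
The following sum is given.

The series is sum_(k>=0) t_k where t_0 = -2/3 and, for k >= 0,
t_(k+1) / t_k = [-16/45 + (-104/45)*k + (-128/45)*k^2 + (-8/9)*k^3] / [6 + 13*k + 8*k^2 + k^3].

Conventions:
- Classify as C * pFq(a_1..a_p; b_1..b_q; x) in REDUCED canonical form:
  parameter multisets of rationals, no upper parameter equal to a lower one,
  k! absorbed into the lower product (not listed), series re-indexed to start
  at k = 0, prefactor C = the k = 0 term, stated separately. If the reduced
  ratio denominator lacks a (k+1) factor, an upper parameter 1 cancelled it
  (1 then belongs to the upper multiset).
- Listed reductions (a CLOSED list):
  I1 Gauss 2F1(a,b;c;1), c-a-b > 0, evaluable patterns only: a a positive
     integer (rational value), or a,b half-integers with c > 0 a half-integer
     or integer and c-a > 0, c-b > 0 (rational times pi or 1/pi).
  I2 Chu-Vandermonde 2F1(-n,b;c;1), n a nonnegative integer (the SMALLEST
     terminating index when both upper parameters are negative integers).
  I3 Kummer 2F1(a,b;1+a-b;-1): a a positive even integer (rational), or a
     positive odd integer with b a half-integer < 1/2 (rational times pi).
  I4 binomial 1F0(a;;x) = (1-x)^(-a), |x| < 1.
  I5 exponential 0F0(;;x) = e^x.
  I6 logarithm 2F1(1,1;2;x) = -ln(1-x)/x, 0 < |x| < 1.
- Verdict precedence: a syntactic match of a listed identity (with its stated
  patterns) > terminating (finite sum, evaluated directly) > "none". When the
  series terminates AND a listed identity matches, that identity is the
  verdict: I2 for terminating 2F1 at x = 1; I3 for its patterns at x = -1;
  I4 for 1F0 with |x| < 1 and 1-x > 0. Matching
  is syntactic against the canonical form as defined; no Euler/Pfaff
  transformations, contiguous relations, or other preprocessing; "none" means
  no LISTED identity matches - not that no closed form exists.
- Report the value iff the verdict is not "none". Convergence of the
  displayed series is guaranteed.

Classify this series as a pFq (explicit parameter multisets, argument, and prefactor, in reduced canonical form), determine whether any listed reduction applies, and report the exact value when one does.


At argument -8/9: a 2F1 with upper {1/5, 2}, lower {6}, scaled by C = -2/3. Verdict: none - this 2F1 at x = -8/9 matches no listed pattern, and upper {1/5, 2} holds no stopper.

Key observation: from the first term -2/3: the parameter 1 appears in both the upper and lower lists and cancels.
Ratio: r(k) = (-8/9) * (k+1/5) (k+2) / [(k+6) (k+1)] - rational; roots negated = parameters, x = (-8/9), C = -2/3.


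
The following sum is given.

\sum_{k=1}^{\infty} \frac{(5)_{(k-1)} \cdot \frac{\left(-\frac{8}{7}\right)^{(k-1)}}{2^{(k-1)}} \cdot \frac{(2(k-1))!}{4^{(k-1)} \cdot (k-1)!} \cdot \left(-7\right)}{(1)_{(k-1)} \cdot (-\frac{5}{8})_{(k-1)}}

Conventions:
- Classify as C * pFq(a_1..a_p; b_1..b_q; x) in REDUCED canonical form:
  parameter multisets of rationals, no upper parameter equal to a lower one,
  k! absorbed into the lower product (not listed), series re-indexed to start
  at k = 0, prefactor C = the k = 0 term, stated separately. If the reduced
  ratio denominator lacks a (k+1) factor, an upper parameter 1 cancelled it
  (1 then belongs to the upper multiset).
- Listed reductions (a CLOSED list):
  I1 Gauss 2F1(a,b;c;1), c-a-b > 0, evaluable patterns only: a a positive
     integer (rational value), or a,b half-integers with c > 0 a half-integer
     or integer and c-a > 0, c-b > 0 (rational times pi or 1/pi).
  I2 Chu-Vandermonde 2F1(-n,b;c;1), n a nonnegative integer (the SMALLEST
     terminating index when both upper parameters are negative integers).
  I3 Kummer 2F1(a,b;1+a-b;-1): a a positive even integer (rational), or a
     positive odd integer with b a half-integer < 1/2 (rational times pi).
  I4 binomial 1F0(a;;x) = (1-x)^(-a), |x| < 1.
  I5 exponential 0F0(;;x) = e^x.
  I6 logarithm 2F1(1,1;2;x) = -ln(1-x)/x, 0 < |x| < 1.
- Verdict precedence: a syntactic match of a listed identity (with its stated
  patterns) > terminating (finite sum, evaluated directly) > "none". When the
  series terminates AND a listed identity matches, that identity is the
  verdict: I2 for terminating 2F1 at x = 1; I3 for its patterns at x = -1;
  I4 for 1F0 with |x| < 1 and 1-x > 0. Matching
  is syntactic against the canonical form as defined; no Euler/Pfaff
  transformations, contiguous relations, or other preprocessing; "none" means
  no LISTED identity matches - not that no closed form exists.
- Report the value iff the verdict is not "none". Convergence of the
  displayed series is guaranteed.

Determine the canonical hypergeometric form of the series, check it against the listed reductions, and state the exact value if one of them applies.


Canonical form: C = -7 times 2F1 with upper {\frac{1}{2}, 5}, lower {-\frac{5}{8}}, x = -\frac{4}{7}. Verdict: no listed reduction: x = -\frac{4}{7} and upper {\frac{1}{2}, 5} fail every I1-I6 pattern.

Key observation: from the first term -7: the two k-th powers (C = -7) combine into one argument.
Term ratio: r(k) = -\frac{4}{7} * (k+\frac{1}{2}) (k+5) / [(k-\frac{5}{8}) (k+1)] - rational in k, leading ratio -\frac{4}{7}; with t_0 = -7, classification follows.


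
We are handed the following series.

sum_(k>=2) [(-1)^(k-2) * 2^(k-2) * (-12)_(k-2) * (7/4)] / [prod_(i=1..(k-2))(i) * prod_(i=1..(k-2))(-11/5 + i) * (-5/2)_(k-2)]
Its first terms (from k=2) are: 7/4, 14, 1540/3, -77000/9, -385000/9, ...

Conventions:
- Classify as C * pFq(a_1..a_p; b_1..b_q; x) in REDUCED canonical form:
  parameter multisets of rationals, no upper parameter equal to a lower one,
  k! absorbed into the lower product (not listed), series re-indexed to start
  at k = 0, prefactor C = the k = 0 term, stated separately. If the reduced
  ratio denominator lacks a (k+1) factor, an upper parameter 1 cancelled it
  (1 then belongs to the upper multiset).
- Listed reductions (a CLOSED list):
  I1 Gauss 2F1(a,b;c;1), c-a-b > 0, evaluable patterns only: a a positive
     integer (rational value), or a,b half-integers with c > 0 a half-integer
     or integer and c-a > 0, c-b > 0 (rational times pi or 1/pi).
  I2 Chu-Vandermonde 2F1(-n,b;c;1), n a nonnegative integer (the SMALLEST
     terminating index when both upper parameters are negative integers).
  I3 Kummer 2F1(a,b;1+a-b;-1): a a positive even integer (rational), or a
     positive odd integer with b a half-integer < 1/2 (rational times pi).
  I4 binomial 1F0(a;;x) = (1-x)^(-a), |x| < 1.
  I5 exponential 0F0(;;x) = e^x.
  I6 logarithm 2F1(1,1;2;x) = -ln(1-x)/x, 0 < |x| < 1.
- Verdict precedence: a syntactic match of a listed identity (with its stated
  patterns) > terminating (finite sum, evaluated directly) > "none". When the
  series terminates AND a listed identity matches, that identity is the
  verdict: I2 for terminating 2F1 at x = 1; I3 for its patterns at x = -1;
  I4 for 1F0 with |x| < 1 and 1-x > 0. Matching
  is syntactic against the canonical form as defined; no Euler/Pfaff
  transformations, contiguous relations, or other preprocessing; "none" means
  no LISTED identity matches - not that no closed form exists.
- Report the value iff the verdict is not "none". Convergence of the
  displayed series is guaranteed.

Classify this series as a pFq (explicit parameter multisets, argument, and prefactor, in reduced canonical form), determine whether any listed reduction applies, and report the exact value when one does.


Reduced: x = -2, 1F2, upper = {-12}, lower = {-5/2, -6/5}, C = 7/4. Verdict: terminating. (-12)_k vanishes past k = 12, leaving a 13-term sum, computed directly. Sum: -98537100085616455247/1068049108490364.

Structural cue: x = (-2) and the product of the first k integers (prefactor 7/4) is k!.
Step ratio: r(k) = (-2) * (k-12) / [(k-5/2) (k-6/5) (k+1)] - rational in k, leading ratio (-2); with t_0 = 7/4, classification follows.
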